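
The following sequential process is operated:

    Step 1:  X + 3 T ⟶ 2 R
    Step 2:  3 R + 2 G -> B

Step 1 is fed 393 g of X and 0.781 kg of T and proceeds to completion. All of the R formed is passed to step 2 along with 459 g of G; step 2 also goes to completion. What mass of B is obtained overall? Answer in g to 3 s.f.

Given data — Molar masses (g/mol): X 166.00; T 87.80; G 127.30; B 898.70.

Step 1:
n(X) = 393.0 / 166.00 = 2.367 mol
n(T) = 0.7810×1000 / 87.80 = 8.895 mol
n/ν for X = 2.367/1 = 2.367
n/ν for T = 8.895/3 = 2.965
Smallest n/ν is X → limiting reagent.
n(R) produced = (2/1) × 2.367 = 4.734 mol
Step 2:
n(R) available = 4.734 mol
n(G) = 459.0 / 127.30 = 3.606 mol
n/ν for R = 4.734/3 = 1.578
n/ν for G = 3.606/2 = 1.803
Smallest n/ν is R → limiting reagent.
n(B) = (1/3) × 4.734 = 1.578 mol
mass = 1.578 × 898.70 = 1418 g

1420 g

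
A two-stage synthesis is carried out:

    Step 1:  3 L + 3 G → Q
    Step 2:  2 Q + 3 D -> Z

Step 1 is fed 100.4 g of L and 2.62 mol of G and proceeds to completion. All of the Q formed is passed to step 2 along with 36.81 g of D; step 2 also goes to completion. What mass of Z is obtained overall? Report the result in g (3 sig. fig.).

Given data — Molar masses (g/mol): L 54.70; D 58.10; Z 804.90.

170 g

Step 1:
n(L) = 100.4 / 54.70 = 1.835 mol
n(G) = 2.620 mol
n/ν → L: 0.6117, G: 0.8733; L is limiting.
n(Q) produced = (1/3) × 1.835 = 0.6117 mol
Step 2:
n(Q) available = 0.6117 mol
n(D) = 36.81 / 58.10 = 0.6336 mol
n/ν → Q: 0.3059, D: 0.2112; D is limiting.
n(Z) = (1/3) × 0.6336 = 0.2112 mol
mass = 0.2112 × 804.90 = 170.0 g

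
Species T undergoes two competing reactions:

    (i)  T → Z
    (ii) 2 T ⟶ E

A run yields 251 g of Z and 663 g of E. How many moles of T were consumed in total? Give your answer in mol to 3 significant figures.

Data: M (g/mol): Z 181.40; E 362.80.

n(Z) = 251 / 181.40 = 1.384 mol
n(E) = 663 / 362.80 = 1.827 mol
n(T) via (i) = (1/1)×1.384 = 1.384 mol
n(T) via (ii) = (2/1)×1.827 = 3.654 mol
total n(T) = 1.384 + 3.654 = 5.038 mol

5.04 mol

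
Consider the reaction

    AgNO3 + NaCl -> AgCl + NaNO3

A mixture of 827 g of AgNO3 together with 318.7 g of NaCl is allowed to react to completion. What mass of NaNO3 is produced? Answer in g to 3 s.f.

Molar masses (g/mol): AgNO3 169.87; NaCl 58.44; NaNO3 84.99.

414 g

n(AgNO3) = 827.0 / 169.87 = 4.868 mol
n(NaCl) = 318.7 / 58.44 = 5.453 mol
n/ν for AgNO3 = 4.868/1 = 4.868
n/ν for NaCl = 5.453/1 = 5.453
Smallest n/ν is AgNO3 → limiting reagent.
n(NaNO3) = (1/1) × 4.868 = 4.868 mol
mass = 4.868 × 84.99 = 413.7 g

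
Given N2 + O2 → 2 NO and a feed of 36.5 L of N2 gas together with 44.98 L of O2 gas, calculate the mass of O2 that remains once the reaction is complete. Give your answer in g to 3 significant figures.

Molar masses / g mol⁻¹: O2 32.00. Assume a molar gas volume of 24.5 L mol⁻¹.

n(N2) = 36.50 / 24.5 = 1.490 mol
n(O2) = 44.98 / 24.5 = 1.836 mol
n/ν → N2: 1.490, O2: 1.836; N2 is limiting.
O2 consumed = (1/1) × 1.490 = 1.490 mol
O2 remaining = 1.836 − 1.490 = 0.3460 mol
mass = 0.3460 × 32.00 = 11.07 g

11.1 g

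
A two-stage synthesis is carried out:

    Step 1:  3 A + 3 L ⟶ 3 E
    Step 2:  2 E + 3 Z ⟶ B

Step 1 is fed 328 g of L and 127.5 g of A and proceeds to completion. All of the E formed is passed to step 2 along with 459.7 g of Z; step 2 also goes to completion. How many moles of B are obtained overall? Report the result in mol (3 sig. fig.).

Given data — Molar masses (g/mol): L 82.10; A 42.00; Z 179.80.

Step 1:
n(L) = 328.0 / 82.10 = 3.995 mol
n(A) = 127.5 / 42.00 = 3.036 mol
n/ν for L = 3.995/3 = 1.332
n/ν for A = 3.036/3 = 1.012
Smallest n/ν is A → limiting reagent.
n(E) produced = (3/3) × 3.036 = 3.036 mol
Step 2:
n(E) available = 3.036 mol
n(Z) = 459.7 / 179.80 = 2.557 mol
n/ν for E = 3.036/2 = 1.518
n/ν for Z = 2.557/3 = 0.8523
Smallest n/ν is Z → limiting reagent.
n(B) = (1/3) × 2.557 = 0.8523 mol

0.852 mol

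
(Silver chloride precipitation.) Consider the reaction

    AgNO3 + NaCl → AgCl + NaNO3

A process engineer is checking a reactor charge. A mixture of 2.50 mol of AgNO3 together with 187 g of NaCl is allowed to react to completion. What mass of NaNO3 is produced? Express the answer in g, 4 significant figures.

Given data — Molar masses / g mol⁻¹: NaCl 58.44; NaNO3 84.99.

212.5 g

n(AgNO3) = 2.500 mol
n(NaCl) = 187.0 / 58.44 = 3.200 mol
n/ν for AgNO3 = 2.500/1 = 2.500
n/ν for NaCl = 3.200/1 = 3.200
Smallest n/ν is AgNO3 → limiting reagent.
n(NaNO3) = (1/1) × 2.500 = 2.500 mol
mass = 2.500 × 84.99 = 212.5 g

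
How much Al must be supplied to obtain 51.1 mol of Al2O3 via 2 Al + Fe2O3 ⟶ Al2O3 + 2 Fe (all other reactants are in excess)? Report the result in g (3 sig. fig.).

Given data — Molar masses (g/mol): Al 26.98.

n(Al2O3) = 51.10 mol
n(Al) = (2/1) × 51.10 = 102.2 mol
mass = 102.2 × 26.98 = 2757 g

2760 g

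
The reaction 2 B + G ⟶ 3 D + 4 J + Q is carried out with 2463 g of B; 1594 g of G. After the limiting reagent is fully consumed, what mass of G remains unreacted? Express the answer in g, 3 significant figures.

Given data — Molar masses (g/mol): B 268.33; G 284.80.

n(B) = 2463 / 268.33 = 9.179 mol
n(G) = 1594 / 284.80 = 5.597 mol
n/ν for B = 9.179/2 = 4.590
n/ν for G = 5.597/1 = 5.597
Smallest n/ν is B → limiting reagent.
G consumed = (1/2) × 9.179 = 4.590 mol
G remaining = 5.597 − 4.590 = 1.007 mol
mass = 1.007 × 284.80 = 286.8 g

287 g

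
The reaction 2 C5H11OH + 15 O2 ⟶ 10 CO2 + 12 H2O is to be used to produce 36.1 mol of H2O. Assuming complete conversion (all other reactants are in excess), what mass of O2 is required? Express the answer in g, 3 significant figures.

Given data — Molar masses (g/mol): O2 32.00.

n(H2O) = 36.10 mol
n(O2) = (15/12) × 36.10 = 45.13 mol
mass = 45.13 × 32.00 = 1444 g

1440 g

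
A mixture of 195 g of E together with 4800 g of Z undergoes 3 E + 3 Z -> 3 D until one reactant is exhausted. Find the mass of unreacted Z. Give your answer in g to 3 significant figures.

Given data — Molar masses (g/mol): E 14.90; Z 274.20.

n(E) = 195.0 / 14.90 = 13.09 mol
n(Z) = 4800 / 274.20 = 17.51 mol
n/ν for E = 13.09/3 = 4.363
n/ν for Z = 17.51/3 = 5.837
Smallest n/ν is E → limiting reagent.
Z consumed = (3/3) × 13.09 = 13.09 mol
Z remaining = 17.51 − 13.09 = 4.420 mol
mass = 4.420 × 274.20 = 1212 g

1210 g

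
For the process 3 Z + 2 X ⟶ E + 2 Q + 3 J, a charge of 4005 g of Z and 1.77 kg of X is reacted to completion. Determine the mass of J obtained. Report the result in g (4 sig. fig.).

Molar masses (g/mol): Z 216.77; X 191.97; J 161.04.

2227 g

n(Z) = 4005 / 216.77 = 18.48 mol
n(X) = 1.770×1000 / 191.97 = 9.220 mol
n/ν for Z = 18.48/3 = 6.160
n/ν for X = 9.220/2 = 4.610
Smallest n/ν is X → limiting reagent.
n(J) = (3/2) × 9.220 = 13.83 mol
mass = 13.83 × 161.04 = 2227 g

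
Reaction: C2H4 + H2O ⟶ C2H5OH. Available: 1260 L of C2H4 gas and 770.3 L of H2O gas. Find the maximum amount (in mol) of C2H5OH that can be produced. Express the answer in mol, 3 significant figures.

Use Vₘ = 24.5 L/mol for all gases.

n(C2H4) = 1260 / 24.5 = 51.43 mol
n(H2O) = 770.3 / 24.5 = 31.44 mol
n/ν → C2H4: 51.43, H2O: 31.44; H2O is limiting.
n(C2H5OH) = (1/1) × 31.44 = 31.44 mol

31.4 mol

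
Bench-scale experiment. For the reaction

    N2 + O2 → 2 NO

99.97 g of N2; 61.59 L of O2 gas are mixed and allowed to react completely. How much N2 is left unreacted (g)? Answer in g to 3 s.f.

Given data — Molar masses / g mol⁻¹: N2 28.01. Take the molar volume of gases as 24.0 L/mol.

28.1 g

n(N2) = 99.97 / 28.01 = 3.569 mol
n(O2) = 61.59 / 24.0 = 2.566 mol
n/ν for N2 = 3.569/1 = 3.569
n/ν for O2 = 2.566/1 = 2.566
Smallest n/ν is O2 → limiting reagent.
N2 consumed = (1/1) × 2.566 = 2.566 mol
N2 remaining = 3.569 − 2.566 = 1.003 mol
mass = 1.003 × 28.01 = 28.09 g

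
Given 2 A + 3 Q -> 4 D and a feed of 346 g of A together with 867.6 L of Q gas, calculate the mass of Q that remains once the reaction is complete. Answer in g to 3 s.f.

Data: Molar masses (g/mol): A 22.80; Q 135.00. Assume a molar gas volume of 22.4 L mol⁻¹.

2160 g

n(A) = 346.0 / 22.80 = 15.18 mol
n(Q) = 867.6 / 22.4 = 38.73 mol
n/ν → A: 7.590, Q: 12.91; A is limiting.
Q consumed = (3/2) × 15.18 = 22.77 mol
Q remaining = 38.73 − 22.77 = 15.96 mol
mass = 15.96 × 135.00 = 2155 g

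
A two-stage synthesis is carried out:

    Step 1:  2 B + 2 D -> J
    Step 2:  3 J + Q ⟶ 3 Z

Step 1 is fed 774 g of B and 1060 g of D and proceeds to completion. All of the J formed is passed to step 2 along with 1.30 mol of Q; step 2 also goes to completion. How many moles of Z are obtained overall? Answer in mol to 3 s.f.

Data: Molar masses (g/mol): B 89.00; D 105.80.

Step 1:
n(B) = 774.0 / 89.00 = 8.697 mol
n(D) = 1060 / 105.80 = 10.02 mol
n/ν for B = 8.697/2 = 4.349
n/ν for D = 10.02/2 = 5.010
Smallest n/ν is B → limiting reagent.
n(J) produced = (1/2) × 8.697 = 4.349 mol
Step 2:
n(J) available = 4.349 mol
n(Q) = 1.300 mol
n/ν for J = 4.349/3 = 1.450
n/ν for Q = 1.300/1 = 1.300
Smallest n/ν is Q → limiting reagent.
n(Z) = (3/1) × 1.300 = 3.900 mol

3.90 mol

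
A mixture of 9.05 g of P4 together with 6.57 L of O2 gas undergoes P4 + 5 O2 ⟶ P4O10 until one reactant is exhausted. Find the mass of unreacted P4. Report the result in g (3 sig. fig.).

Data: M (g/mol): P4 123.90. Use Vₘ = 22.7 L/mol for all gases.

1.88 g

n(P4) = 9.050 / 123.90 = 0.07304 mol
n(O2) = 6.570 / 22.7 = 0.2894 mol
n/ν for P4 = 0.07304/1 = 0.07304
n/ν for O2 = 0.2894/5 = 0.05788
Smallest n/ν is O2 → limiting reagent.
P4 consumed = (1/5) × 0.2894 = 0.05788 mol
P4 remaining = 0.07304 − 0.05788 = 0.01516 mol
mass = 0.01516 × 123.90 = 1.878 g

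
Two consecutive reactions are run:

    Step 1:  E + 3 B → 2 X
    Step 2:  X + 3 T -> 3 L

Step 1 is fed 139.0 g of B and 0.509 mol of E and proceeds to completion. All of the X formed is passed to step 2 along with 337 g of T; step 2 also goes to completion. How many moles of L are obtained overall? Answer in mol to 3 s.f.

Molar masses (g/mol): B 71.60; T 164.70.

Step 1:
n(B) = 139.0 / 71.60 = 1.941 mol
n(E) = 0.5090 mol
n/ν → B: 0.6470, E: 0.5090; E is limiting.
n(X) produced = (2/1) × 0.5090 = 1.018 mol
Step 2:
n(X) available = 1.018 mol
n(T) = 337.0 / 164.70 = 2.046 mol
n/ν → X: 1.018, T: 0.6820; T is limiting.
n(L) = (3/3) × 2.046 = 2.046 mol

2.05 mol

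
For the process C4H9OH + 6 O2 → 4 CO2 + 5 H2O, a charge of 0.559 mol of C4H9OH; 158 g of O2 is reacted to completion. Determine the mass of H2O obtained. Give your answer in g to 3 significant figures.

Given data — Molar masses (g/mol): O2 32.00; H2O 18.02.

n(C4H9OH) = 0.5590 mol
n(O2) = 158.0 / 32.00 = 4.938 mol
n/ν for C4H9OH = 0.5590/1 = 0.5590
n/ν for O2 = 4.938/6 = 0.8230
Smallest n/ν is C4H9OH → limiting reagent.
n(H2O) = (5/1) × 0.5590 = 2.795 mol
mass = 2.795 × 18.02 = 50.37 g

50.4 g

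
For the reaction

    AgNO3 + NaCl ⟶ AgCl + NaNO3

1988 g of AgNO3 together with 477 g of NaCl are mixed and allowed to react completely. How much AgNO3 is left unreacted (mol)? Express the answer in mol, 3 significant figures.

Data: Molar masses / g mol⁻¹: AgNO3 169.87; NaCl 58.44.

n(AgNO3) = 1988 / 169.87 = 11.70 mol
n(NaCl) = 477.0 / 58.44 = 8.162 mol
n/ν for AgNO3 = 11.70/1 = 11.70
n/ν for NaCl = 8.162/1 = 8.162
Smallest n/ν is NaCl → limiting reagent.
AgNO3 consumed = (1/1) × 8.162 = 8.162 mol
AgNO3 remaining = 11.70 − 8.162 = 3.538 mol

3.54 mol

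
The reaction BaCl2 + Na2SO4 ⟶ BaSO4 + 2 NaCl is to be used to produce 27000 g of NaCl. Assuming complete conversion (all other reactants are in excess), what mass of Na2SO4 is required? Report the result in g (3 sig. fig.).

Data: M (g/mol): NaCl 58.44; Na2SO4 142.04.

32800 g

n(NaCl) = 27000 / 58.44 = 462.0 mol
n(Na2SO4) = (1/2) × 462.0 = 231.0 mol
mass = 231.0 × 142.04 = 32810 g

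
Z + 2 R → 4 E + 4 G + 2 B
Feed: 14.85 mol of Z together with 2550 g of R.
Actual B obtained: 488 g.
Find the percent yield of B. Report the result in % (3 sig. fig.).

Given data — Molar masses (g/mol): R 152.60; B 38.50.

n(Z) = 14.85 mol
n(R) = 2550 / 152.60 = 16.71 mol
n/ν for Z = 14.85/1 = 14.85
n/ν for R = 16.71/2 = 8.355
Smallest n/ν is R → limiting reagent.
theoretical n(B) = (2/2) × 16.71 = 16.71 mol → 643.3 g
% yield = 488 / 643.3 × 100 = 75.86 %

75.9 %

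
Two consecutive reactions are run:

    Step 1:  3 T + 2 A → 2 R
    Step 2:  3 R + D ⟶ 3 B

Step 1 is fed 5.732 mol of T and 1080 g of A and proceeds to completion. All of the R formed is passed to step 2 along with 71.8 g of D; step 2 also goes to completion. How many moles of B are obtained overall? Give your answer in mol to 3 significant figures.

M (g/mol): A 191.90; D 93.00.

2.32 mol

Step 1:
n(T) = 5.732 mol
n(A) = 1080 / 191.90 = 5.628 mol
n/ν → T: 1.911, A: 2.814; T is limiting.
n(R) produced = (2/3) × 5.732 = 3.821 mol
Step 2:
n(R) available = 3.821 mol
n(D) = 71.80 / 93.00 = 0.7720 mol
n/ν → R: 1.274, D: 0.7720; D is limiting.
n(B) = (3/1) × 0.7720 = 2.316 mol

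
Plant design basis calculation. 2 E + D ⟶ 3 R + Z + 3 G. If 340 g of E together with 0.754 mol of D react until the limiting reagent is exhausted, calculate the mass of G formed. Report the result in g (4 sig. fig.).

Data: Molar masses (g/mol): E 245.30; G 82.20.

170.9 g

n(E) = 340.0 / 245.30 = 1.386 mol
n(D) = 0.7540 mol
n/ν for E = 1.386/2 = 0.6930
n/ν for D = 0.7540/1 = 0.7540
Smallest n/ν is E → limiting reagent.
n(G) = (3/2) × 1.386 = 2.079 mol
mass = 2.079 × 82.20 = 170.9 g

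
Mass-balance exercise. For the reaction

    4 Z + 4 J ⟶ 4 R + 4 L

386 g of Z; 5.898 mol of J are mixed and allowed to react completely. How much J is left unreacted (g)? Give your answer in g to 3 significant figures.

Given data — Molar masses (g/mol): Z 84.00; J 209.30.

n(Z) = 386.0 / 84.00 = 4.595 mol
n(J) = 5.898 mol
n/ν for Z = 4.595/4 = 1.149
n/ν for J = 5.898/4 = 1.475
Smallest n/ν is Z → limiting reagent.
J consumed = (4/4) × 4.595 = 4.595 mol
J remaining = 5.898 − 4.595 = 1.303 mol
mass = 1.303 × 209.30 = 272.7 g

273 g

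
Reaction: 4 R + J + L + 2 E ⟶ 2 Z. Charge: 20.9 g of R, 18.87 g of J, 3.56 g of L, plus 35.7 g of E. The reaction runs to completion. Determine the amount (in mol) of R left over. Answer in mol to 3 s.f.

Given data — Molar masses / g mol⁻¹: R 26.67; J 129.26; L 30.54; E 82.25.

0.317 mol

n(R) = 20.90 / 26.67 = 0.7837 mol
n(J) = 18.87 / 129.26 = 0.1460 mol
n(L) = 3.560 / 30.54 = 0.1166 mol
n(E) = 35.70 / 82.25 = 0.4340 mol
n/ν for R = 0.7837/4 = 0.1959
n/ν for J = 0.1460/1 = 0.1460
n/ν for L = 0.1166/1 = 0.1166
n/ν for E = 0.4340/2 = 0.2170
Smallest n/ν is L → limiting reagent.
R consumed = (4/1) × 0.1166 = 0.4664 mol
R remaining = 0.7837 − 0.4664 = 0.3173 mol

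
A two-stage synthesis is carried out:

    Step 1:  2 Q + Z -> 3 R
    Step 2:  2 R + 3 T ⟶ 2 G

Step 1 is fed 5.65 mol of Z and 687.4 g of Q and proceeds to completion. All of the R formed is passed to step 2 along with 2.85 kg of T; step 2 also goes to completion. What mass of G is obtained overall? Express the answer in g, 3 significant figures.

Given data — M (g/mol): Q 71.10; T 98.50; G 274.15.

Step 1:
n(Z) = 5.650 mol
n(Q) = 687.4 / 71.10 = 9.668 mol
n/ν → Z: 5.650, Q: 4.834; Q is limiting.
n(R) produced = (3/2) × 9.668 = 14.50 mol
Step 2:
n(R) available = 14.50 mol
n(T) = 2.850×1000 / 98.50 = 28.93 mol
n/ν → R: 7.250, T: 9.643; R is limiting.
n(G) = (2/2) × 14.50 = 14.50 mol
mass = 14.50 × 274.15 = 3975 g

3980 g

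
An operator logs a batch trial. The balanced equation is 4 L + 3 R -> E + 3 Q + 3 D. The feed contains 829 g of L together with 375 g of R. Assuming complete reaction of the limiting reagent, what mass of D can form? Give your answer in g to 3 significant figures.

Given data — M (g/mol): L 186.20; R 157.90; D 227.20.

540 g

n(L) = 829.0 / 186.20 = 4.452 mol
n(R) = 375.0 / 157.90 = 2.375 mol
n/ν → L: 1.113, R: 0.7917; R is limiting.
n(D) = (3/3) × 2.375 = 2.375 mol
mass = 2.375 × 227.20 = 539.6 g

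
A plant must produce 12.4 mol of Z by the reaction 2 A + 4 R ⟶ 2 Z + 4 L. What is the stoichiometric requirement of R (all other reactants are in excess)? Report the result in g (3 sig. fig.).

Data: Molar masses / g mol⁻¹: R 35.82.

888 g

n(Z) = 12.40 mol
n(R) = (4/2) × 12.40 = 24.80 mol
mass = 24.80 × 35.82 = 888.3 g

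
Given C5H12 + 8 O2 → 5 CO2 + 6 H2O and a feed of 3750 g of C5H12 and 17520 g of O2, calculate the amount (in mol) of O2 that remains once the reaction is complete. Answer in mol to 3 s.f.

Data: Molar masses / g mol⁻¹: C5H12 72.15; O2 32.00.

n(C5H12) = 3750 / 72.15 = 51.98 mol
n(O2) = 17520 / 32.00 = 547.5 mol
n/ν for C5H12 = 51.98/1 = 51.98
n/ν for O2 = 547.5/8 = 68.44
Smallest n/ν is C5H12 → limiting reagent.
O2 consumed = (8/1) × 51.98 = 415.8 mol
O2 remaining = 547.5 − 415.8 = 131.7 mol

132 mol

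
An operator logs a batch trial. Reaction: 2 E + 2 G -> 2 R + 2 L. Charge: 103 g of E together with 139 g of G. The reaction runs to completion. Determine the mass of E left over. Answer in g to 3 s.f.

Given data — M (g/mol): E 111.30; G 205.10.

27.6 g

n(E) = 103.0 / 111.30 = 0.9254 mol
n(G) = 139.0 / 205.10 = 0.6777 mol
n/ν for E = 0.9254/2 = 0.4627
n/ν for G = 0.6777/2 = 0.3389
Smallest n/ν is G → limiting reagent.
E consumed = (2/2) × 0.6777 = 0.6777 mol
E remaining = 0.9254 − 0.6777 = 0.2477 mol
mass = 0.2477 × 111.30 = 27.57 g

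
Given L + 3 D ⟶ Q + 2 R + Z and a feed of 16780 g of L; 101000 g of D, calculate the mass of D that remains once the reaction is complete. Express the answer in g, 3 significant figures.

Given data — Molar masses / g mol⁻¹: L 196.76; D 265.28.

33100 g

n(L) = 16780 / 196.76 = 85.28 mol
n(D) = 101000 / 265.28 = 380.7 mol
n/ν → L: 85.28, D: 126.9; L is limiting.
D consumed = (3/1) × 85.28 = 255.8 mol
D remaining = 380.7 − 255.8 = 124.9 mol
mass = 124.9 × 265.28 = 33130 g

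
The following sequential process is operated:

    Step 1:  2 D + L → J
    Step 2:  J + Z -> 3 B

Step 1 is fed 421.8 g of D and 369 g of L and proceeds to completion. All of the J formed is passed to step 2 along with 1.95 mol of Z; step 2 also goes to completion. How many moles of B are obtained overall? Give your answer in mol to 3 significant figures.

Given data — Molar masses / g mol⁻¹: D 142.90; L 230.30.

4.43 mol

Step 1:
n(D) = 421.8 / 142.90 = 2.952 mol
n(L) = 369.0 / 230.30 = 1.602 mol
n/ν → D: 1.476, L: 1.602; D is limiting.
n(J) produced = (1/2) × 2.952 = 1.476 mol
Step 2:
n(J) available = 1.476 mol
n(Z) = 1.950 mol
n/ν → J: 1.476, Z: 1.950; J is limiting.
n(B) = (3/1) × 1.476 = 4.428 mol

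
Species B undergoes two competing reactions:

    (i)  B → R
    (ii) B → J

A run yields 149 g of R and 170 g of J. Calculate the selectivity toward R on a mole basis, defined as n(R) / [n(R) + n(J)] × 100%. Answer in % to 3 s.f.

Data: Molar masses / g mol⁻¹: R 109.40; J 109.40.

46.7 %

n(R) = 149 / 109.40 = 1.362 mol
n(J) = 170 / 109.40 = 1.554 mol
selectivity = 1.362/(1.362+1.554) × 100 = 46.71 %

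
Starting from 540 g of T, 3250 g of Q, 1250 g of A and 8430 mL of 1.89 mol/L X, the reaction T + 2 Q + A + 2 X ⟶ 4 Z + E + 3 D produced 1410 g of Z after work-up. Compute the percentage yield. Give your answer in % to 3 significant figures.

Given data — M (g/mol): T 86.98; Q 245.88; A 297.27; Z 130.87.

64.1 %

n(T) = 540.0 / 86.98 = 6.208 mol
n(Q) = 3250 / 245.88 = 13.22 mol
n(A) = 1250 / 297.27 = 4.205 mol
n(X) = 1.89 × 8430/1000 = 15.93 mol
n/ν for T = 6.208/1 = 6.208
n/ν for Q = 13.22/2 = 6.610
n/ν for A = 4.205/1 = 4.205
n/ν for X = 15.93/2 = 7.965
Smallest n/ν is A → limiting reagent.
theoretical n(Z) = (4/1) × 4.205 = 16.82 mol → 2201 g
% yield = 1410 / 2201 × 100 = 64.06 %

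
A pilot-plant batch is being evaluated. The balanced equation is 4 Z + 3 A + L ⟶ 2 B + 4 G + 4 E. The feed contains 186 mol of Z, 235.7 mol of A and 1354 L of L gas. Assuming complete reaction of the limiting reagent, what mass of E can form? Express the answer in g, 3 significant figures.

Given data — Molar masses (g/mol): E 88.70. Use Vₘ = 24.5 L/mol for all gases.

n(Z) = 186.0 mol
n(A) = 235.7 mol
n(L) = 1354 / 24.5 = 55.27 mol
n/ν for Z = 186.0/4 = 46.50
n/ν for A = 235.7/3 = 78.57
n/ν for L = 55.27/1 = 55.27
Smallest n/ν is Z → limiting reagent.
n(E) = (4/4) × 186.0 = 186.0 mol
mass = 186.0 × 88.70 = 16500 g

16500 g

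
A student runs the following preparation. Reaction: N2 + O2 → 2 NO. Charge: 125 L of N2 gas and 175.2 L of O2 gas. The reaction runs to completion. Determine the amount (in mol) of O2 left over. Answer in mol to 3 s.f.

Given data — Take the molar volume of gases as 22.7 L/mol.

n(N2) = 125.0 / 22.7 = 5.507 mol
n(O2) = 175.2 / 22.7 = 7.718 mol
n/ν for N2 = 5.507/1 = 5.507
n/ν for O2 = 7.718/1 = 7.718
Smallest n/ν is N2 → limiting reagent.
O2 consumed = (1/1) × 5.507 = 5.507 mol
O2 remaining = 7.718 − 5.507 = 2.211 mol

2.21 mol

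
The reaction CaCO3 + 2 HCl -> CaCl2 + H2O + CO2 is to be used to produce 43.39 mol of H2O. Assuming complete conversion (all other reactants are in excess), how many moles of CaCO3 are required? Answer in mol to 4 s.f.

n(H2O) = 43.39 mol
n(CaCO3) = (1/1) × 43.39 = 43.39 mol

43.39 mol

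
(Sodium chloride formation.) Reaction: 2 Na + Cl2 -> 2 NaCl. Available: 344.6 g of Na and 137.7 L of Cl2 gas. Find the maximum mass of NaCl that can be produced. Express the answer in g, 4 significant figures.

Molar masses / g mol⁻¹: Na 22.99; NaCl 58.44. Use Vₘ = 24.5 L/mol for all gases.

656.9 g

n(Na) = 344.6 / 22.99 = 14.99 mol
n(Cl2) = 137.7 / 24.5 = 5.620 mol
n/ν for Na = 14.99/2 = 7.495
n/ν for Cl2 = 5.620/1 = 5.620
Smallest n/ν is Cl2 → limiting reagent.
n(NaCl) = (2/1) × 5.620 = 11.24 mol
mass = 11.24 × 58.44 = 656.9 g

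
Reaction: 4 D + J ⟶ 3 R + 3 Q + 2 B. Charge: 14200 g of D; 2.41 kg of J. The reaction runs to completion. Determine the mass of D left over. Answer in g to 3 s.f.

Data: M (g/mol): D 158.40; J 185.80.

n(D) = 14200 / 158.40 = 89.65 mol
n(J) = 2.410×1000 / 185.80 = 12.97 mol
n/ν → D: 22.41, J: 12.97; J is limiting.
D consumed = (4/1) × 12.97 = 51.88 mol
D remaining = 89.65 − 51.88 = 37.77 mol
mass = 37.77 × 158.40 = 5983 g

5980 g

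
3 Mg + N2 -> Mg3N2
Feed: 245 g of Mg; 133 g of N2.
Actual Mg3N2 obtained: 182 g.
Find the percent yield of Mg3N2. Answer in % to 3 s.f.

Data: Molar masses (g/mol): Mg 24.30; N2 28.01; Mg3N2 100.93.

53.7 %

n(Mg) = 245.0 / 24.30 = 10.08 mol
n(N2) = 133.0 / 28.01 = 4.748 mol
n/ν for Mg = 10.08/3 = 3.360
n/ν for N2 = 4.748/1 = 4.748
Smallest n/ν is Mg → limiting reagent.
theoretical n(Mg3N2) = (1/3) × 10.08 = 3.360 mol → 339.1 g
% yield = 182 / 339.1 × 100 = 53.67 %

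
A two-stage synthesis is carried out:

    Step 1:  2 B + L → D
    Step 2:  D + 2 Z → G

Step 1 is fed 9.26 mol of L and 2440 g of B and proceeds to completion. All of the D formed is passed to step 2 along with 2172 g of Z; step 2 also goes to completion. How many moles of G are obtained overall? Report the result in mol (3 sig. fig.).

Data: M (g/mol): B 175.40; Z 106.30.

Step 1:
n(L) = 9.260 mol
n(B) = 2440 / 175.40 = 13.91 mol
n/ν for L = 9.260/1 = 9.260
n/ν for B = 13.91/2 = 6.955
Smallest n/ν is B → limiting reagent.
n(D) produced = (1/2) × 13.91 = 6.955 mol
Step 2:
n(D) available = 6.955 mol
n(Z) = 2172 / 106.30 = 20.43 mol
n/ν for D = 6.955/1 = 6.955
n/ν for Z = 20.43/2 = 10.22
Smallest n/ν is D → limiting reagent.
n(G) = (1/1) × 6.955 = 6.955 mol

6.96 mol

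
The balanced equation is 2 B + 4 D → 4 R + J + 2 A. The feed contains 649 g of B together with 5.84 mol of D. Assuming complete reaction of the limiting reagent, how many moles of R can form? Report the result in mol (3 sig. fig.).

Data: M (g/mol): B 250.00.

5.19 mol

n(B) = 649.0 / 250.00 = 2.596 mol
n(D) = 5.840 mol
n/ν for B = 2.596/2 = 1.298
n/ν for D = 5.840/4 = 1.460
Smallest n/ν is B → limiting reagent.
n(R) = (4/2) × 2.596 = 5.192 mol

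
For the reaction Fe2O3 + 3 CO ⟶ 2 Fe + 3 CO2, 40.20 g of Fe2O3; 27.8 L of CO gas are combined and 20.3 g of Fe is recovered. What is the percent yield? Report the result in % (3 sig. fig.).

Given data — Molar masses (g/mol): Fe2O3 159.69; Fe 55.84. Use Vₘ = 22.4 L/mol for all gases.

n(Fe2O3) = 40.20 / 159.69 = 0.2517 mol
n(CO) = 27.80 / 22.4 = 1.241 mol
n/ν for Fe2O3 = 0.2517/1 = 0.2517
n/ν for CO = 1.241/3 = 0.4137
Smallest n/ν is Fe2O3 → limiting reagent.
theoretical n(Fe) = (2/1) × 0.2517 = 0.5034 mol → 28.11 g
% yield = 20.3 / 28.11 × 100 = 72.22 %

72.2 %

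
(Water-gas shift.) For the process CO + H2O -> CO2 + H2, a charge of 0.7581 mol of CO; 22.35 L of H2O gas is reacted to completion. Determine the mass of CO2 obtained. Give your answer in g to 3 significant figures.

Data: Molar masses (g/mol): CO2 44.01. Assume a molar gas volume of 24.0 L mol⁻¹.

n(CO) = 0.7581 mol
n(H2O) = 22.35 / 24.0 = 0.9313 mol
n/ν → CO: 0.7581, H2O: 0.9313; CO is limiting.
n(CO2) = (1/1) × 0.7581 = 0.7581 mol
mass = 0.7581 × 44.01 = 33.36 g

33.4 g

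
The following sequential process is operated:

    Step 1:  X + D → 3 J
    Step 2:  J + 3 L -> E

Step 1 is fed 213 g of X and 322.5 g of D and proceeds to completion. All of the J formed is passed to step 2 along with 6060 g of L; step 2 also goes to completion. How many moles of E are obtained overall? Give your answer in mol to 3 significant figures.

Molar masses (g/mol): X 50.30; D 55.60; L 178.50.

11.3 mol

Step 1:
n(X) = 213.0 / 50.30 = 4.235 mol
n(D) = 322.5 / 55.60 = 5.800 mol
n/ν for X = 4.235/1 = 4.235
n/ν for D = 5.800/1 = 5.800
Smallest n/ν is X → limiting reagent.
n(J) produced = (3/1) × 4.235 = 12.71 mol
Step 2:
n(J) available = 12.71 mol
n(L) = 6060 / 178.50 = 33.95 mol
n/ν for J = 12.71/1 = 12.71
n/ν for L = 33.95/3 = 11.32
Smallest n/ν is L → limiting reagent.
n(E) = (1/3) × 33.95 = 11.32 mol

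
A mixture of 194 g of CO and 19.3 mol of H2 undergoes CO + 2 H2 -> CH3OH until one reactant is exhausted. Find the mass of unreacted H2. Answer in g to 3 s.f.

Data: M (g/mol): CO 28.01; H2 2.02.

11.0 g

n(CO) = 194.0 / 28.01 = 6.926 mol
n(H2) = 19.30 mol
n/ν for CO = 6.926/1 = 6.926
n/ν for H2 = 19.30/2 = 9.650
Smallest n/ν is CO → limiting reagent.
H2 consumed = (2/1) × 6.926 = 13.85 mol
H2 remaining = 19.30 − 13.85 = 5.450 mol
mass = 5.450 × 2.02 = 11.01 g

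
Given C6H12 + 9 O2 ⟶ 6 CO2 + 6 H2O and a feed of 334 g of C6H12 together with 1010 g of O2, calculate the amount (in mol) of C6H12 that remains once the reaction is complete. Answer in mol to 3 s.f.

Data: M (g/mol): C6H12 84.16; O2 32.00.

n(C6H12) = 334.0 / 84.16 = 3.969 mol
n(O2) = 1010 / 32.00 = 31.56 mol
n/ν → C6H12: 3.969, O2: 3.507; O2 is limiting.
C6H12 consumed = (1/9) × 31.56 = 3.507 mol
C6H12 remaining = 3.969 − 3.507 = 0.4620 mol

0.462 mol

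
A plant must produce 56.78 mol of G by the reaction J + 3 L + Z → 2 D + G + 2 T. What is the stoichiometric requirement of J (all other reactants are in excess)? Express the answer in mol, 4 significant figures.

n(G) = 56.78 mol
n(J) = (1/1) × 56.78 = 56.78 mol

56.78 mol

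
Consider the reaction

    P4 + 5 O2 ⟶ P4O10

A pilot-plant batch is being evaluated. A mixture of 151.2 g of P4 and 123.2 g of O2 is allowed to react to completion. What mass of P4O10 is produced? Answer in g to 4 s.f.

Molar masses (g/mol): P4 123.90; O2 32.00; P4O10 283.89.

n(P4) = 151.2 / 123.90 = 1.220 mol
n(O2) = 123.2 / 32.00 = 3.850 mol
n/ν → P4: 1.220, O2: 0.7700; O2 is limiting.
n(P4O10) = (1/5) × 3.850 = 0.7700 mol
mass = 0.7700 × 283.89 = 218.6 g

218.6 g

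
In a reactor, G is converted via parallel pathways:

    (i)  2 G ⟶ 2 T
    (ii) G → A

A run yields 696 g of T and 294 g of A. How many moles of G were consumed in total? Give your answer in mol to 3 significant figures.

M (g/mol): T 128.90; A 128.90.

n(T) = 696 / 128.90 = 5.400 mol
n(A) = 294 / 128.90 = 2.281 mol
n(G) via (i) = (2/2)×5.400 = 5.400 mol
n(G) via (ii) = (1/1)×2.281 = 2.281 mol
total n(G) = 5.400 + 2.281 = 7.681 mol

7.68 mol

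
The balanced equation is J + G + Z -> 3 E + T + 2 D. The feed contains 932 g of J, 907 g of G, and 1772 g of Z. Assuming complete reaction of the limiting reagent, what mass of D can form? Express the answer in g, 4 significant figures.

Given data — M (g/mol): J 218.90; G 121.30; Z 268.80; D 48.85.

416.0 g

n(J) = 932.0 / 218.90 = 4.258 mol
n(G) = 907.0 / 121.30 = 7.477 mol
n(Z) = 1772 / 268.80 = 6.592 mol
n/ν for J = 4.258/1 = 4.258
n/ν for G = 7.477/1 = 7.477
n/ν for Z = 6.592/1 = 6.592
Smallest n/ν is J → limiting reagent.
n(D) = (2/1) × 4.258 = 8.516 mol
mass = 8.516 × 48.85 = 416.0 g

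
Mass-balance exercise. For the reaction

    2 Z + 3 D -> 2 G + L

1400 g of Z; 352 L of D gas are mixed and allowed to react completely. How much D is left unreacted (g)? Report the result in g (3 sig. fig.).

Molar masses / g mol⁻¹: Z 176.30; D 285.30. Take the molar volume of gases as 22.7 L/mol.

n(Z) = 1400 / 176.30 = 7.941 mol
n(D) = 352.0 / 22.7 = 15.51 mol
n/ν for Z = 7.941/2 = 3.971
n/ν for D = 15.51/3 = 5.170
Smallest n/ν is Z → limiting reagent.
D consumed = (3/2) × 7.941 = 11.91 mol
D remaining = 15.51 − 11.91 = 3.600 mol
mass = 3.600 × 285.30 = 1027 g

1030 g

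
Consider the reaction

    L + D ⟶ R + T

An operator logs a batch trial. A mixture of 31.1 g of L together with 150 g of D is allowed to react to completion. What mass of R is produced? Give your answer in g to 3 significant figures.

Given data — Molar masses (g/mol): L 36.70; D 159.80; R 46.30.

39.2 g

n(L) = 31.10 / 36.70 = 0.8474 mol
n(D) = 150.0 / 159.80 = 0.9387 mol
n/ν for L = 0.8474/1 = 0.8474
n/ν for D = 0.9387/1 = 0.9387
Smallest n/ν is L → limiting reagent.
n(R) = (1/1) × 0.8474 = 0.8474 mol
mass = 0.8474 × 46.30 = 39.23 g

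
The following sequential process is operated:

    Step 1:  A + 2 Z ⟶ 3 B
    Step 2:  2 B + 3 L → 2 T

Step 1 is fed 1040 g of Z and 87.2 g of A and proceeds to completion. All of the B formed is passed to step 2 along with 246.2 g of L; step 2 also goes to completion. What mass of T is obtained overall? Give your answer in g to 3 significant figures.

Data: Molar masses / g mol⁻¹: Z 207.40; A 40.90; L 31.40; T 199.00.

1040 g

Step 1:
n(Z) = 1040 / 207.40 = 5.014 mol
n(A) = 87.20 / 40.90 = 2.132 mol
n/ν → Z: 2.507, A: 2.132; A is limiting.
n(B) produced = (3/1) × 2.132 = 6.396 mol
Step 2:
n(B) available = 6.396 mol
n(L) = 246.2 / 31.40 = 7.841 mol
n/ν → B: 3.198, L: 2.614; L is limiting.
n(T) = (2/3) × 7.841 = 5.227 mol
mass = 5.227 × 199.00 = 1040 g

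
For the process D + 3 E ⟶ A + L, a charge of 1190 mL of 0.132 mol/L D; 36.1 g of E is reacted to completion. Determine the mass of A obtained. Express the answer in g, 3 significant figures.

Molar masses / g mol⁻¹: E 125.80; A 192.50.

n(D) = 0.132 × 1190/1000 = 0.1571 mol
n(E) = 36.10 / 125.80 = 0.2870 mol
n/ν for D = 0.1571/1 = 0.1571
n/ν for E = 0.2870/3 = 0.09567
Smallest n/ν is E → limiting reagent.
n(A) = (1/3) × 0.2870 = 0.09567 mol
mass = 0.09567 × 192.50 = 18.42 g

18.4 g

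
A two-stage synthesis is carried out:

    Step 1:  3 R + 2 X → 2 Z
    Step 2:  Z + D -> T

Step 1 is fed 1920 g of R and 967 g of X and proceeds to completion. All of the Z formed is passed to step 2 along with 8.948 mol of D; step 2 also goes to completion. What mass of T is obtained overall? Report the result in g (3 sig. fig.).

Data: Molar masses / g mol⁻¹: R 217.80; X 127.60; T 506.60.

Step 1:
n(R) = 1920 / 217.80 = 8.815 mol
n(X) = 967.0 / 127.60 = 7.578 mol
n/ν → R: 2.938, X: 3.789; R is limiting.
n(Z) produced = (2/3) × 8.815 = 5.877 mol
Step 2:
n(Z) available = 5.877 mol
n(D) = 8.948 mol
n/ν → Z: 5.877, D: 8.948; Z is limiting.
n(T) = (1/1) × 5.877 = 5.877 mol
mass = 5.877 × 506.60 = 2977 g

2980 g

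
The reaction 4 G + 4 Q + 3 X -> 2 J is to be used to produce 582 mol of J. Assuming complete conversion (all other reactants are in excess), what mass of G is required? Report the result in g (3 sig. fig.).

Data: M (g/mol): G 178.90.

208000 g

n(J) = 582.0 mol
n(G) = (4/2) × 582.0 = 1164 mol
mass = 1164 × 178.90 = 208200 g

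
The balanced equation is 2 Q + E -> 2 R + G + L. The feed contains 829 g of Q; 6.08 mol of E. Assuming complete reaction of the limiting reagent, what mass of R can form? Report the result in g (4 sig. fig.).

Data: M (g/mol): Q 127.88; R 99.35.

644.1 g

n(Q) = 829.0 / 127.88 = 6.483 mol
n(E) = 6.080 mol
n/ν for Q = 6.483/2 = 3.242
n/ν for E = 6.080/1 = 6.080
Smallest n/ν is Q → limiting reagent.
n(R) = (2/2) × 6.483 = 6.483 mol
mass = 6.483 × 99.35 = 644.1 g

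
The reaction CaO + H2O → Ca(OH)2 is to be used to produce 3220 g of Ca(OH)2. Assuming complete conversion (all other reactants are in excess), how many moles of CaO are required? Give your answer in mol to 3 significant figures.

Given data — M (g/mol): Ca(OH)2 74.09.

43.5 mol

n(Ca(OH)2) = 3220 / 74.09 = 43.46 mol
n(CaO) = (1/1) × 43.46 = 43.46 mol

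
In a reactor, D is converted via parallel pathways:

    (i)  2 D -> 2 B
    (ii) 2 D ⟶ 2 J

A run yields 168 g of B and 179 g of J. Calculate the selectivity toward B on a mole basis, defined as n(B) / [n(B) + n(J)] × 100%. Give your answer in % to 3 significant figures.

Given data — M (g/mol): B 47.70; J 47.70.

n(B) = 168 / 47.70 = 3.522 mol
n(J) = 179 / 47.70 = 3.753 mol
selectivity = 3.522/(3.522+3.753) × 100 = 48.41 %

48.4 %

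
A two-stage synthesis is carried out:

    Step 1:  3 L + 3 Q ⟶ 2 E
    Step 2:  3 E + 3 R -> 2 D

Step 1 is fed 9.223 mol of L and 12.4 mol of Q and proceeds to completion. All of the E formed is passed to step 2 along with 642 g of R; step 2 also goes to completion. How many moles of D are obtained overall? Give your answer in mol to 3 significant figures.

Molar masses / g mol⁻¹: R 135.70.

Step 1:
n(L) = 9.223 mol
n(Q) = 12.40 mol
n/ν for L = 9.223/3 = 3.074
n/ν for Q = 12.40/3 = 4.133
Smallest n/ν is L → limiting reagent.
n(E) produced = (2/3) × 9.223 = 6.149 mol
Step 2:
n(E) available = 6.149 mol
n(R) = 642.0 / 135.70 = 4.731 mol
n/ν for E = 6.149/3 = 2.050
n/ν for R = 4.731/3 = 1.577
Smallest n/ν is R → limiting reagent.
n(D) = (2/3) × 4.731 = 3.154 mol

3.15 mol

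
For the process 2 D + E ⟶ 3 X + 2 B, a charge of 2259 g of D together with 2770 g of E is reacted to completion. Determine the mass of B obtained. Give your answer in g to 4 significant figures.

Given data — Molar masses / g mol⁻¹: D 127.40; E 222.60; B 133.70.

n(D) = 2259 / 127.40 = 17.73 mol
n(E) = 2770 / 222.60 = 12.44 mol
n/ν for D = 17.73/2 = 8.865
n/ν for E = 12.44/1 = 12.44
Smallest n/ν is D → limiting reagent.
n(B) = (2/2) × 17.73 = 17.73 mol
mass = 17.73 × 133.70 = 2371 g

2371 g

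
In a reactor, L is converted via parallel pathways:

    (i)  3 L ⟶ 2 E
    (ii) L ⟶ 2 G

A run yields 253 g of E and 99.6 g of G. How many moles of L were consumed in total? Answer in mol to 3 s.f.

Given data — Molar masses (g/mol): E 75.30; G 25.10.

7.02 mol

n(E) = 253 / 75.30 = 3.360 mol
n(G) = 99.6 / 25.10 = 3.968 mol
n(L) via (i) = (3/2)×3.360 = 5.040 mol
n(L) via (ii) = (1/2)×3.968 = 1.984 mol
total n(L) = 5.040 + 1.984 = 7.024 mol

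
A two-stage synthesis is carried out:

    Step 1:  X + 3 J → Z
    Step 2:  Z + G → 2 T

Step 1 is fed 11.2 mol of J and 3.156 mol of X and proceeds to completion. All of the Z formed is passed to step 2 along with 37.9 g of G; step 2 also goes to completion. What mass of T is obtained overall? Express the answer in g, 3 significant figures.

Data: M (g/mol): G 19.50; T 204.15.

Step 1:
n(J) = 11.20 mol
n(X) = 3.156 mol
n/ν for J = 11.20/3 = 3.733
n/ν for X = 3.156/1 = 3.156
Smallest n/ν is X → limiting reagent.
n(Z) produced = (1/1) × 3.156 = 3.156 mol
Step 2:
n(Z) available = 3.156 mol
n(G) = 37.90 / 19.50 = 1.944 mol
n/ν for Z = 3.156/1 = 3.156
n/ν for G = 1.944/1 = 1.944
Smallest n/ν is G → limiting reagent.
n(T) = (2/1) × 1.944 = 3.888 mol
mass = 3.888 × 204.15 = 793.7 g

794 g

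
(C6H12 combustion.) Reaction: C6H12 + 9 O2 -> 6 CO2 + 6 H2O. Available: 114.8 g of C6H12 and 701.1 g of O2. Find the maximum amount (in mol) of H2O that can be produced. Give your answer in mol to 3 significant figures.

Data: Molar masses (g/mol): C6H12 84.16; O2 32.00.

n(C6H12) = 114.8 / 84.16 = 1.364 mol
n(O2) = 701.1 / 32.00 = 21.91 mol
n/ν for C6H12 = 1.364/1 = 1.364
n/ν for O2 = 21.91/9 = 2.434
Smallest n/ν is C6H12 → limiting reagent.
n(H2O) = (6/1) × 1.364 = 8.184 mol

8.18 mol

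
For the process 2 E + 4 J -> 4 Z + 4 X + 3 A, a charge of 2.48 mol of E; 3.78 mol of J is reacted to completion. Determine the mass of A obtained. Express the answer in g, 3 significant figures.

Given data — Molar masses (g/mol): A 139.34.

n(E) = 2.480 mol
n(J) = 3.780 mol
n/ν for E = 2.480/2 = 1.240
n/ν for J = 3.780/4 = 0.9450
Smallest n/ν is J → limiting reagent.
n(A) = (3/4) × 3.780 = 2.835 mol
mass = 2.835 × 139.34 = 395.0 g

395 g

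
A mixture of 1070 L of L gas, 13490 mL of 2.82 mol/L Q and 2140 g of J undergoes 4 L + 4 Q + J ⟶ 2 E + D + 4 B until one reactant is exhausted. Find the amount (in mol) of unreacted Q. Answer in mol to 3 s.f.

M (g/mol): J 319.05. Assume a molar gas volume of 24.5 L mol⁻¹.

n(L) = 1070 / 24.5 = 43.67 mol
n(Q) = 2.82 × 13490/1000 = 38.04 mol
n(J) = 2140 / 319.05 = 6.707 mol
n/ν for L = 43.67/4 = 10.92
n/ν for Q = 38.04/4 = 9.510
n/ν for J = 6.707/1 = 6.707
Smallest n/ν is J → limiting reagent.
Q consumed = (4/1) × 6.707 = 26.83 mol
Q remaining = 38.04 − 26.83 = 11.21 mol

11.2 mol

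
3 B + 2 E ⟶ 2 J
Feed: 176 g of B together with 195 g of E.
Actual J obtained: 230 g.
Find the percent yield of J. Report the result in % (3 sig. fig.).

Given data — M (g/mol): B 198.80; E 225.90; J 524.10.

74.4 %

n(B) = 176.0 / 198.80 = 0.8853 mol
n(E) = 195.0 / 225.90 = 0.8632 mol
n/ν for B = 0.8853/3 = 0.2951
n/ν for E = 0.8632/2 = 0.4316
Smallest n/ν is B → limiting reagent.
theoretical n(J) = (2/3) × 0.8853 = 0.5902 mol → 309.3 g
% yield = 230 / 309.3 × 100 = 74.36 %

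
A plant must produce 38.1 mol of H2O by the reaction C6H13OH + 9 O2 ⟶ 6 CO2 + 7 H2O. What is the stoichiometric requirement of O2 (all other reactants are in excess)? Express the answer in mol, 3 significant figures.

n(H2O) = 38.10 mol
n(O2) = (9/7) × 38.10 = 48.99 mol

49.0 mol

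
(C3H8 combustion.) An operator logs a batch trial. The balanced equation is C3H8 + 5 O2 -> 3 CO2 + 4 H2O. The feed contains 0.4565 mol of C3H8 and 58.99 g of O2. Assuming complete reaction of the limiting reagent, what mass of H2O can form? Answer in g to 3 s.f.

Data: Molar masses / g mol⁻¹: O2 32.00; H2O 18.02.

n(C3H8) = 0.4565 mol
n(O2) = 58.99 / 32.00 = 1.843 mol
n/ν → C3H8: 0.4565, O2: 0.3686; O2 is limiting.
n(H2O) = (4/5) × 1.843 = 1.474 mol
mass = 1.474 × 18.02 = 26.56 g

26.6 g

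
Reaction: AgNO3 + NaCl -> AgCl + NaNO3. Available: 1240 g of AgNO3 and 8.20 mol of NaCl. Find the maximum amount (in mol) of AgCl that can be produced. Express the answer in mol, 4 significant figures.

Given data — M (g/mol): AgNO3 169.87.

7.300 mol

n(AgNO3) = 1240 / 169.87 = 7.300 mol
n(NaCl) = 8.200 mol
n/ν for AgNO3 = 7.300/1 = 7.300
n/ν for NaCl = 8.200/1 = 8.200
Smallest n/ν is AgNO3 → limiting reagent.
n(AgCl) = (1/1) × 7.300 = 7.300 mol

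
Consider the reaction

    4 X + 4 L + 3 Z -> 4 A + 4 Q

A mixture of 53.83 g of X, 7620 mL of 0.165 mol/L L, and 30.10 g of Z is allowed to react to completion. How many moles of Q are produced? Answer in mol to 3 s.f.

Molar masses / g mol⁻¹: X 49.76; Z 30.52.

n(X) = 53.83 / 49.76 = 1.082 mol
n(L) = 0.165 × 7620/1000 = 1.257 mol
n(Z) = 30.10 / 30.52 = 0.9862 mol
n/ν → X: 0.2705, L: 0.3143, Z: 0.3287; X is limiting.
n(Q) = (4/4) × 1.082 = 1.082 mol

1.08 mol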